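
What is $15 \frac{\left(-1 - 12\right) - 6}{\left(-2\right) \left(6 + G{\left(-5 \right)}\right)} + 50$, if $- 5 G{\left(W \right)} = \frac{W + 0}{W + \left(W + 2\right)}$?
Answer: $\frac{3490}{47} \approx 74.255$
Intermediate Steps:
$G{\left(W \right)} = - \frac{W}{5 \left(2 + 2 W\right)}$ ($G{\left(W \right)} = - \frac{\left(W + 0\right) \frac{1}{W + \left(W + 2\right)}}{5} = - \frac{W \frac{1}{W + \left(2 + W\right)}}{5} = - \frac{W \frac{1}{2 + 2 W}}{5} = - \frac{W}{5 \left(2 + 2 W\right)}$)
$15 \frac{\left(-1 - 12\right) - 6}{\left(-2\right) \left(6 + G{\left(-5 \right)}\right)} + 50 = 15 \frac{\left(-1 - 12\right) - 6}{\left(-2\right) \left(6 - - \frac{5}{10 + 10 \left(-5\right)}\right)} + 50 = 15 \frac{-13 - 6}{\left(-2\right) \left(6 - - \frac{5}{10 - 50}\right)} + 50 = 15 \left(- \frac{19}{\left(-2\right) \left(6 - - \frac{5}{-40}\right)}\right) + 50 = 15 \left(- \frac{19}{\left(-2\right) \left(6 - \left(-5\right) \left(- \frac{1}{40}\right)\right)}\right) + 50 = 15 \left(- \frac{19}{\left(-2\right) \left(6 - \frac{1}{8}\right)}\right) + 50 = 15 \left(- \frac{19}{\left(-2\right) \frac{47}{8}}\right) + 50 = 15 \left(- \frac{19}{- \frac{47}{4}}\right) + 50 = 15 \left(\left(-19\right) \left(- \frac{4}{47}\right)\right) + 50 = 15 \cdot \frac{76}{47} + 50 = \frac{1140}{47} + 50 = \frac{3490}{47}$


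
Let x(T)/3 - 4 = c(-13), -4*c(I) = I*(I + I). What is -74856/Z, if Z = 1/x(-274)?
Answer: 18077724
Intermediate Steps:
c(I) = -I²/2 (c(I) = -I*(I + I)/4 = -I*2*I/4 = -I²/2)
x(T) = -483/2 (x(T) = 12 + 3*(-½*(-13)²) = 12 + 3*(-½*169) = 12 + 3*(-169/2) = 12 - 507/2 = -483/2)
Z = -2/483 (Z = 1/(-483/2) = -2/483 ≈ -0.0041408)
-74856/Z = -74856/(-2/483) = -74856*(-483/2) = 18077724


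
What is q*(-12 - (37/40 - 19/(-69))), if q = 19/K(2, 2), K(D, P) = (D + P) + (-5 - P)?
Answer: 692227/8280 ≈ 83.602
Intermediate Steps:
K(D, P) = -5 + D
q = -19/3 (q = 19/(-5 + 2) = 19/(-3) = 19*(-1/3) = -19/3 ≈ -6.3333)
q*(-12 - (37/40 - 19/(-69))) = -19*(-12 - (37/40 - 19/(-69)))/3 = -19*(-12 - (37*(1/40) - 19*(-1/69)))/3 = -19*(-12 - (37/40 + 19/69))/3 = -19*(-12 - 1*3313/2760)/3 = -19*(-12 - 3313/2760)/3 = -19/3*(-36433/2760) = 692227/8280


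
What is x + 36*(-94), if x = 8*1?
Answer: -3376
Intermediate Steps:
x = 8
x + 36*(-94) = 8 + 36*(-94) = 8 - 3384 = -3376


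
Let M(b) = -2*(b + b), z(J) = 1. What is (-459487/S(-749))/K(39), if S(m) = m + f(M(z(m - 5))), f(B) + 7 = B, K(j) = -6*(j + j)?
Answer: -459487/355680 ≈ -1.2919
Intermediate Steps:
M(b) = -4*b
K(j) = -12*j
f(B) = -7 + B
S(m) = -11 + m (S(m) = m + (-7 - 4*1) = m + (-7 - 4) = m - 11 = -11 + m)
(-459487/S(-749))/K(39) = (-459487/(-11 - 749))/((-12*39)) = -459487/(-760)/(-468) = -459487*(-1/760)*(-1/468) = (459487/760)*(-1/468) = -459487/355680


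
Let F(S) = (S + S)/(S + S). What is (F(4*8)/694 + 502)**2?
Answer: 121374895321/481636 ≈ 2.5201e+5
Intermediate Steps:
F(S) = 1 (F(S) = (2*S)/((2*S)) = (2*S)*(1/(2*S)) = 1)
(F(4*8)/694 + 502)**2 = (1/694 + 502)**2 = (348389/694)**2 = 121374895321/481636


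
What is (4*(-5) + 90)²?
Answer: 4900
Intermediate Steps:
(4*(-5) + 90)² = (-20 + 90)² = 70² = 4900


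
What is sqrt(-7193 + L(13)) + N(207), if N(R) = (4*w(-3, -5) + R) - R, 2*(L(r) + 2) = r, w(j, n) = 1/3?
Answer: 4/3 + I*sqrt(28754)/2 ≈ 1.3333 + 84.785*I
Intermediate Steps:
w(j, n) = 1/3
L(r) = -2 + r/2
N(R) = 4/3 (N(R) = (4*(1/3) + R) - R = (4/3 + R) - R = 4/3)
sqrt(-7193 + L(13)) + N(207) = sqrt(-7193 + (-2 + (1/2)*13)) + 4/3 = sqrt(-7193 + (-2 + 13/2)) + 4/3 = sqrt(-7193 + 9/2) + 4/3 = sqrt(-14377/2) + 4/3 = I*sqrt(28754)/2 + 4/3 = 4/3 + I*sqrt(28754)/2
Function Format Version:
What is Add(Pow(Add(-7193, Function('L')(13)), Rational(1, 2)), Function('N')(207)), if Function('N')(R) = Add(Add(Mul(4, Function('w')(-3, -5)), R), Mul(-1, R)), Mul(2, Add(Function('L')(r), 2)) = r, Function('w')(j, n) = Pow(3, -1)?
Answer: Add(Rational(4, 3), Mul(Rational(1, 2), I, Pow(28754, Rational(1, 2)))) ≈ Add(1.3333, Mul(84.785, I))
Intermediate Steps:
Function('w')(j, n) = Rational(1, 3)
Function('L')(r) = Add(-2, Mul(Rational(1, 2), r))
Function('N')(R) = Rational(4, 3) (Function('N')(R) = Add(Add(Mul(4, Rational(1, 3)), R), Mul(-1, R)) = Add(Add(Rational(4, 3), R), Mul(-1, R)) = Rational(4, 3))
Add(Pow(Add(-7193, Function('L')(13)), Rational(1, 2)), Function('N')(207)) = Add(Pow(Add(-7193, Add(-2, Mul(Rational(1, 2), 13))), Rational(1, 2)), Rational(4, 3)) = Add(Pow(Add(-7193, Add(-2, Rational(13, 2))), Rational(1, 2)), Rational(4, 3)) = Add(Pow(Add(-7193, Rational(9, 2)), Rational(1, 2)), Rational(4, 3)) = Add(Pow(Rational(-14377, 2), Rational(1, 2)), Rational(4, 3)) = Add(Mul(Rational(1, 2), I, Pow(28754, Rational(1, 2))), Rational(4, 3)) = Add(Rational(4, 3), Mul(Rational(1, 2), I, Pow(28754, Rational(1, 2))))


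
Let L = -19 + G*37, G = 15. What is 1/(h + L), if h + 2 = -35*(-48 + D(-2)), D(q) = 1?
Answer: 1/2179 ≈ 0.00045893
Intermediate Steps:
L = 536 (L = -19 + 15*37 = -19 + 555 = 536)
h = 1643 (h = -2 - 35*(-48 + 1) = -2 - 35*(-47) = -2 + 1645 = 1643)
1/(h + L) = 1/(1643 + 536) = 1/2179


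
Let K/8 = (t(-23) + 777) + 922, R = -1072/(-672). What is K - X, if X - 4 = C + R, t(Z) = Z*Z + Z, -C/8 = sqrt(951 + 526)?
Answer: 740645/42 + 8*sqrt(1477) ≈ 17942.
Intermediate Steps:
R = 67/42 (R = -1072*(-1/672) = 67/42 ≈ 1.5952)
C = -8*sqrt(1477) (C = -8*sqrt(951 + 526) = -8*sqrt(1477) ≈ -307.45)
t(Z) = Z + Z**2 (t(Z) = Z**2 + Z = Z + Z**2)
X = 235/42 - 8*sqrt(1477) (X = 4 + (-8*sqrt(1477) + 67/42) = 4 + (67/42 - 8*sqrt(1477)) = 235/42 - 8*sqrt(1477) ≈ -301.86)
K = 17640 (K = 8*((-23*(1 - 23) + 777) + 922) = 8*((-23*(-22) + 777) + 922) = 8*((506 + 777) + 922) = 8*(1283 + 922) = 8*2205 = 17640)
K - X = 17640 - (235/42 - 8*sqrt(1477)) = 17640 + (-235/42 + 8*sqrt(1477)) = 740645/42 + 8*sqrt(1477)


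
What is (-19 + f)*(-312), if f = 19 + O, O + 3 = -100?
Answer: 32136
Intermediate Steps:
O = -103 (O = -3 - 100 = -103)
f = -84 (f = 19 - 103 = -84)
(-19 + f)*(-312) = (-19 - 84)*(-312) = -103*(-312) = 32136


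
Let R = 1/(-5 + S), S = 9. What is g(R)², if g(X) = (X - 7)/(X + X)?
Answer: 729/4 ≈ 182.25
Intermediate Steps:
R = ¼ (R = 1/(-5 + 9) = 1/4 = ¼ ≈ 0.25000)
g(X) = (-7 + X)/(2*X) (g(X) = (-7 + X)/((2*X)) = (-7 + X)*(1/(2*X)) = (-7 + X)/(2*X))
g(R)² = ((-7 + ¼)/(2*(¼)))² = ((½)*4*(-27/4))² = (-27/2)² = 729/4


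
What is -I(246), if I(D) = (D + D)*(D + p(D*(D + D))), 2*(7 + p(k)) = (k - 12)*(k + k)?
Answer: -7206468096468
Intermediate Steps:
p(k) = -7 + k*(-12 + k) (p(k) = -7 + ((k - 12)*(k + k))/2 = -7 + ((-12 + k)*(2*k))/2 = -7 + (2*k*(-12 + k))/2 = -7 + k*(-12 + k))
I(D) = 2*D*(-7 + D - 24*D² + 4*D⁴) (I(D) = (D + D)*(D + (-7 + (D*(D + D))² - 12*D*(D + D))) = (2*D)*(D + (-7 + (D*(2*D))² - 12*D*2*D)) = (2*D)*(D + (-7 + (2*D²)² - 24*D²)) = (2*D)*(D + (-7 + 4*D⁴ - 24*D²)) = (2*D)*(D + (-7 - 24*D² + 4*D⁴)) = (2*D)*(-7 + D - 24*D² + 4*D⁴) = 2*D*(-7 + D - 24*D² + 4*D⁴))
-I(246) = -2*246*(-7 + 246 - 24*246² + 4*246⁴) = -2*246*(-7 + 246 - 24*60516 + 4*3662186256) = -2*246*(-7 + 246 - 1452384 + 14648745024) = -2*246*14647292879 = -1*7206468096468 = -7206468096468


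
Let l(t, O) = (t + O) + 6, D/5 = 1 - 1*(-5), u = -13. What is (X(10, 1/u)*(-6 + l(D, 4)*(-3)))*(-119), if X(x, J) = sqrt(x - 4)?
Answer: 14994*sqrt(6) ≈ 36728.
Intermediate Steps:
D = 30 (D = 5*(1 - 1*(-5)) = 5*(1 + 5) = 5*6 = 30)
l(t, O) = 6 + O + t (l(t, O) = (O + t) + 6 = 6 + O + t)
X(x, J) = sqrt(-4 + x)
(X(10, 1/u)*(-6 + l(D, 4)*(-3)))*(-119) = (sqrt(-4 + 10)*(-6 + (6 + 4 + 30)*(-3)))*(-119) = (sqrt(6)*(-6 + 40*(-3)))*(-119) = (sqrt(6)*(-6 - 120))*(-119) = (sqrt(6)*(-126))*(-119) = -126*sqrt(6)*(-119) = 14994*sqrt(6)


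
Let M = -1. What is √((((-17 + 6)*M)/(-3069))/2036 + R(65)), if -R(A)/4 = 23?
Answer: I*√824611313171/94674 ≈ 9.5917*I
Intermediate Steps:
R(A) = -92 (R(A) = -4*23 = -92)
√((((-17 + 6)*M)/(-3069))/2036 + R(65)) = √((((-17 + 6)*(-1))/(-3069))/2036 - 92) = √((-11*(-1)*(-1/3069))*(1/2036) - 92) = √((11*(-1/3069))*(1/2036) - 92) = √(-1/279*1/2036 - 92) = √(-1/568044 - 92) = √(-52260049/568044) = I*√824611313171/94674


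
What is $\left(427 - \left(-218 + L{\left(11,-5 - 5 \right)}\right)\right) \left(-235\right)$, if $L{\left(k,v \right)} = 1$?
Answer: $-151340$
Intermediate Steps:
$\left(427 - \left(-218 + L{\left(11,-5 - 5 \right)}\right)\right) \left(-235\right) = \left(427 + \left(218 - 1\right)\right) \left(-235\right) = \left(427 + 217\right) \left(-235\right) = 644 \left(-235\right) = -151340$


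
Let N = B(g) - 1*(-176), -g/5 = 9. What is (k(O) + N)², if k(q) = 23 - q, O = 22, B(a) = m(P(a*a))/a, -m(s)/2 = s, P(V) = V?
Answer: 71289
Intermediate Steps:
m(s) = -2*s
g = -45 (g = -5*9 = -45)
B(a) = -2*a (B(a) = (-2*a*a)/a = (-2*a²)/a = -2*a)
N = 266 (N = -2*(-45) - 1*(-176) = 90 + 176 = 266)
(k(O) + N)² = ((23 - 1*22) + 266)² = ((23 - 22) + 266)² = (1 + 266)² = 267² = 71289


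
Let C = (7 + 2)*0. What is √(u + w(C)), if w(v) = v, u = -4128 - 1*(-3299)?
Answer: I*√829 ≈ 28.792*I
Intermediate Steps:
C = 0 (C = 9*0 = 0)
u = -829 (u = -4128 + 3299 = -829)
√(u + w(C)) = √(-829 + 0) = √(-829) = I*√829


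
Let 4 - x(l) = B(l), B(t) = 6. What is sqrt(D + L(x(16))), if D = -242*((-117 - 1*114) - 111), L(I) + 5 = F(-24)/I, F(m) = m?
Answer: sqrt(82771) ≈ 287.70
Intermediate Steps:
x(l) = -2 (x(l) = 4 - 1*6 = 4 - 6 = -2)
L(I) = -5 - 24/I
D = 82764 (D = -242*((-117 - 114) - 111) = -242*(-231 - 111) = -242*(-342) = 82764)
sqrt(D + L(x(16))) = sqrt(82764 + (-5 - 24/(-2))) = sqrt(82764 + (-5 - 24*(-1/2))) = sqrt(82764 + (-5 + 12)) = sqrt(82764 + 7) = sqrt(82771)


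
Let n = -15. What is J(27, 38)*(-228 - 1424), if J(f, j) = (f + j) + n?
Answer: -82600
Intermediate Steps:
J(f, j) = -15 + f + j (J(f, j) = (f + j) - 15 = -15 + f + j)
J(27, 38)*(-228 - 1424) = (-15 + 27 + 38)*(-228 - 1424) = 50*(-1652) = -82600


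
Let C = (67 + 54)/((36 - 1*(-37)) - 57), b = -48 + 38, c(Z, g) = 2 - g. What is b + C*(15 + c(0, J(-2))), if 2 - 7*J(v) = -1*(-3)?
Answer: 1675/14 ≈ 119.64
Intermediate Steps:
J(v) = -⅐ (J(v) = 2/7 - (-1)*(-3)/7 = 2/7 - ⅐*3 = 2/7 - 3/7 = -⅐)
b = -10
C = 121/16 (C = 121/((36 + 37) - 57) = 121/(73 - 57) = 121/16 ≈ 7.5625)
b + C*(15 + c(0, J(-2))) = -10 + 121*(15 + (2 - 1*(-⅐)))/16 = -10 + 121*(15 + (2 + ⅐))/16 = -10 + 121*(15 + 15/7)/16 = -10 + (121/16)*(120/7) = -10 + 1815/14 = 1675/14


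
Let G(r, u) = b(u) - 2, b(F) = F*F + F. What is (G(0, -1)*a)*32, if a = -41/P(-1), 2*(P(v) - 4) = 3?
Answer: 5248/11 ≈ 477.09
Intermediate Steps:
b(F) = F + F**2 (b(F) = F**2 + F = F + F**2)
P(v) = 11/2 (P(v) = 4 + (1/2)*3 = 4 + 3/2 = 11/2)
G(r, u) = -2 + u*(1 + u) (G(r, u) = u*(1 + u) - 2 = -2 + u*(1 + u))
a = -82/11 (a = -41/11/2 = -41*2/11 = -82/11 ≈ -7.4545)
(G(0, -1)*a)*32 = ((-2 - (1 - 1))*(-82/11))*32 = ((-2 - 1*0)*(-82/11))*32 = ((-2 + 0)*(-82/11))*32 = -2*(-82/11)*32 = (164/11)*32 = 5248/11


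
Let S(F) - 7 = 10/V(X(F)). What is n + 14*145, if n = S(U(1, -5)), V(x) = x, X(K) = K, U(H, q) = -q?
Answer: 2039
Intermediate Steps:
S(F) = 7 + 10/F
n = 9 (n = 7 + 10/((-1*(-5))) = 7 + 10/5 = 7 + 10*(⅕) = 7 + 2 = 9)
n + 14*145 = 9 + 14*145 = 9 + 2030 = 2039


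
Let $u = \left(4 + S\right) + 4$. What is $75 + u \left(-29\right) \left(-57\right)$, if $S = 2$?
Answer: $16605$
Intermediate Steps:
$u = 10$ ($u = \left(4 + 2\right) + 4 = 6 + 4 = 10$)
$75 + u \left(-29\right) \left(-57\right) = 75 + 10 \left(-29\right) \left(-57\right) = 75 - -16530 = 75 + 16530 = 16605$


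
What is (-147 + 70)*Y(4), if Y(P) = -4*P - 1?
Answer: 1309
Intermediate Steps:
Y(P) = -1 - 4*P
(-147 + 70)*Y(4) = (-147 + 70)*(-1 - 4*4) = -77*(-1 - 16) = -77*(-17) = 1309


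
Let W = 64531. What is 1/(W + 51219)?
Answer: 1/115750 ≈ 8.6393e-6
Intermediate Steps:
1/(W + 51219) = 1/(64531 + 51219) = 1/115750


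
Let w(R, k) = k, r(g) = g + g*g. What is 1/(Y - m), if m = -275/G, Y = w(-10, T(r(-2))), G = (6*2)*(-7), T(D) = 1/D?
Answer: -84/233 ≈ -0.36052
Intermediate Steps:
r(g) = g + g²
G = -84 (G = 12*(-7) = -84)
Y = ½ (Y = 1/(-2*(1 - 2)) = 1/(-2*(-1)) = 1/2 = ½ ≈ 0.50000)
m = 275/84 (m = -275/(-84) = -275*(-1/84) = 275/84 ≈ 3.2738)
1/(Y - m) = 1/(½ - 1*275/84) = 1/(½ - 275/84) = 1/(-233/84) = -84/233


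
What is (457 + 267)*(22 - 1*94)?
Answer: -52128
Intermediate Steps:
(457 + 267)*(22 - 1*94) = 724*(22 - 94) = 724*(-72) = -52128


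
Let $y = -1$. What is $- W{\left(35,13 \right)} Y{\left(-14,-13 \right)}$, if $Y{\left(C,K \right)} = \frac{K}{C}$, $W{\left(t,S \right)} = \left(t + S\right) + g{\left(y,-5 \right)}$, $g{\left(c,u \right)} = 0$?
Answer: $- \frac{312}{7} \approx -44.571$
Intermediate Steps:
$W{\left(t,S \right)} = S + t$ ($W{\left(t,S \right)} = \left(t + S\right) + 0 = \left(S + t\right) + 0 = S + t$)
$- W{\left(35,13 \right)} Y{\left(-14,-13 \right)} = - \left(13 + 35\right) \left(- \frac{13}{-14}\right) = - 48 \left(\left(-13\right) \left(- \frac{1}{14}\right)\right) = - \frac{48 \cdot 13}{14} = \left(-1\right) \frac{312}{7} = - \frac{312}{7}$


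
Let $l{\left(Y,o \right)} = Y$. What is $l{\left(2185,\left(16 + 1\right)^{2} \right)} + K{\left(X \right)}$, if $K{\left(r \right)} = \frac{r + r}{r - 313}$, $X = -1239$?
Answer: $\frac{1696799}{776} \approx 2186.6$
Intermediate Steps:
$K{\left(r \right)} = \frac{2 r}{-313 + r}$
$l{\left(2185,\left(16 + 1\right)^{2} \right)} + K{\left(X \right)} = 2185 + 2 \left(-1239\right) \frac{1}{-313 - 1239} = 2185 + 2 \left(-1239\right) \frac{1}{-1552} = 2185 + 2 \left(-1239\right) \left(- \frac{1}{1552}\right) = 2185 + \frac{1239}{776} = \frac{1696799}{776}$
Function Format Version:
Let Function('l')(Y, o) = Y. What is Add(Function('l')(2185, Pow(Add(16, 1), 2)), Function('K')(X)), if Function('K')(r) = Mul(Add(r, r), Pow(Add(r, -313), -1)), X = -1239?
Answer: Rational(1696799, 776) ≈ 2186.6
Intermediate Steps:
Function('K')(r) = Mul(2, r, Pow(Add(-313, r), -1)) (Function('K')(r) = Mul(Mul(2, r), Pow(Add(-313, r), -1)) = Mul(2, r, Pow(Add(-313, r), -1)))
Add(Function('l')(2185, Pow(Add(16, 1), 2)), Function('K')(X)) = Add(2185, Mul(2, -1239, Pow(Add(-313, -1239), -1))) = Add(2185, Mul(2, -1239, Pow(-1552, -1))) = Add(2185, Mul(2, -1239, Rational(-1, 1552))) = Add(2185, Rational(1239, 776)) = Rational(1696799, 776)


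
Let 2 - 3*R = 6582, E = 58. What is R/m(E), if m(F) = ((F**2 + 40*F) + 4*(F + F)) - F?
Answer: -94/261 ≈ -0.36015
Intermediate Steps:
R = -6580/3 (R = 2/3 - 1/3*6582 = 2/3 - 2194 = -6580/3 ≈ -2193.3)
m(F) = F**2 + 47*F (m(F) = ((F**2 + 40*F) + 4*(2*F)) - F = ((F**2 + 40*F) + 8*F) - F = (F**2 + 48*F) - F = F**2 + 47*F)
R/m(E) = -6580*1/(58*(47 + 58))/3 = -6580/(3*(58*105)) = -6580/3/6090 = -6580/3*1/6090 = -94/261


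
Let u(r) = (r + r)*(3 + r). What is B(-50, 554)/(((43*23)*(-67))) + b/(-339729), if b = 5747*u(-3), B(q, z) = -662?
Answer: 662/66263 ≈ 0.0099905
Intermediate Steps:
u(r) = 2*r*(3 + r) (u(r) = (2*r)*(3 + r) = 2*r*(3 + r))
b = 0 (b = 5747*(2*(-3)*(3 - 3)) = 5747*(2*(-3)*0) = 5747*0 = 0)
B(-50, 554)/(((43*23)*(-67))) + b/(-339729) = -662/((43*23)*(-67)) + 0/(-339729) = -662/(989*(-67)) + 0*(-1/339729) = -662/(-66263) + 0 = -662*(-1/66263) + 0 = 662/66263 + 0 = 662/66263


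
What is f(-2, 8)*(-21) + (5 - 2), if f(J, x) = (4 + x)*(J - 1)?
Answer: 759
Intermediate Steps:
f(J, x) = (-1 + J)*(4 + x) (f(J, x) = (4 + x)*(-1 + J) = (-1 + J)*(4 + x))
f(-2, 8)*(-21) + (5 - 2) = (-4 - 1*8 + 4*(-2) - 2*8)*(-21) + (5 - 2) = (-4 - 8 - 8 - 16)*(-21) + 3 = -36*(-21) + 3 = 756 + 3 = 759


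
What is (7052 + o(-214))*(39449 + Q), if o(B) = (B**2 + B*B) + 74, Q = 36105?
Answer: 7458539772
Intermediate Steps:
o(B) = 74 + 2*B**2 (o(B) = (B**2 + B**2) + 74 = 2*B**2 + 74 = 74 + 2*B**2)
(7052 + o(-214))*(39449 + Q) = (7052 + (74 + 2*(-214)**2))*(39449 + 36105) = (7052 + (74 + 2*45796))*75554 = (7052 + (74 + 91592))*75554 = (7052 + 91666)*75554 = 98718*75554 = 7458539772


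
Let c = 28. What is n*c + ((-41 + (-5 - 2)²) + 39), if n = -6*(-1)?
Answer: 215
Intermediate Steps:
n = 6
n*c + ((-41 + (-5 - 2)²) + 39) = 6*28 + ((-41 + (-5 - 2)²) + 39) = 168 + ((-41 + (-7)²) + 39) = 168 + ((-41 + 49) + 39) = 168 + (8 + 39) = 168 + 47 = 215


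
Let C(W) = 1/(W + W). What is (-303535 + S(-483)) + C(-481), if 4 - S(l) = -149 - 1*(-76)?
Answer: -291926597/962 ≈ -3.0346e+5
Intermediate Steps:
C(W) = 1/(2*W)
S(l) = 77 (S(l) = 4 - (-149 - 1*(-76)) = 4 - (-149 + 76) = 4 - 1*(-73) = 4 + 73 = 77)
(-303535 + S(-483)) + C(-481) = (-303535 + 77) + (½)/(-481) = -303458 + (½)*(-1/481) = -303458 - 1/962 = -291926597/962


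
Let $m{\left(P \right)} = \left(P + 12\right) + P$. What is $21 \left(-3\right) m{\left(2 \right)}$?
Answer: $-1008$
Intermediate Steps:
$m{\left(P \right)} = 12 + 2 P$ ($m{\left(P \right)} = \left(12 + P\right) + P = 12 + 2 P$)
$21 \left(-3\right) m{\left(2 \right)} = 21 \left(-3\right) \left(12 + 2 \cdot 2\right) = - 63 \left(12 + 4\right) = \left(-63\right) 16 = -1008$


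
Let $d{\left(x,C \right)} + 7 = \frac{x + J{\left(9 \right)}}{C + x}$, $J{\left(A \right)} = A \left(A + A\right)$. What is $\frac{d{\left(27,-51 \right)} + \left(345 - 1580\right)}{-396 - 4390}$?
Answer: $\frac{9999}{38288} \approx 0.26115$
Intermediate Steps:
$J{\left(A \right)} = 2 A^{2}$ ($J{\left(A \right)} = A 2 A = 2 A^{2}$)
$d{\left(x,C \right)} = -7 + \frac{162 + x}{C + x}$ ($d{\left(x,C \right)} = -7 + \frac{x + 2 \cdot 9^{2}}{C + x} = -7 + \frac{x + 2 \cdot 81}{C + x} = -7 + \frac{x + 162}{C + x} = -7 + \frac{162 + x}{C + x}$)
$\frac{d{\left(27,-51 \right)} + \left(345 - 1580\right)}{-396 - 4390} = \frac{\frac{162 - -357 - 162}{-51 + 27} + \left(345 - 1580\right)}{-396 - 4390} = \frac{\frac{162 + 357 - 162}{-24} + \left(345 - 1580\right)}{-4786} = \left(\left(- \frac{1}{24}\right) 357 - 1235\right) \left(- \frac{1}{4786}\right) = \left(- \frac{119}{8} - 1235\right) \left(- \frac{1}{4786}\right) = \left(- \frac{9999}{8}\right) \left(- \frac{1}{4786}\right) = \frac{9999}{38288}$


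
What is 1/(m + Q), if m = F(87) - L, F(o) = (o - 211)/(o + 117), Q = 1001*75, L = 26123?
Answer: 51/2496521 ≈ 2.0428e-5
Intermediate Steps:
Q = 75075
F(o) = (-211 + o)/(117 + o)
m = -1332304/51 (m = (-211 + 87)/(117 + 87) - 1*26123 = -124/204 - 26123 = (1/204)*(-124) - 26123 = -31/51 - 26123 = -1332304/51 ≈ -26124.)
1/(m + Q) = 1/(-1332304/51 + 75075) = 1/(2496521/51) = 51/2496521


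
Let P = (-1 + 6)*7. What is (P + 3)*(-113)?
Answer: -4294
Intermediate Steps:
P = 35 (P = 5*7 = 35)
(P + 3)*(-113) = (35 + 3)*(-113) = 38*(-113) = -4294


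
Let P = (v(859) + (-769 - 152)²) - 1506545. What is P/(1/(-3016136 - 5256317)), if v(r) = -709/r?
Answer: 4677938530021785/859 ≈ 5.4458e+12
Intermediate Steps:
P = -565483845/859 (P = (-709/859 + (-769 - 152)²) - 1506545 = (-709*1/859 + (-921)²) - 1506545 = (-709/859 + 848241) - 1506545 = 728638310/859 - 1506545 = -565483845/859 ≈ -6.5831e+5)
P/(1/(-3016136 - 5256317)) = -565483845/(859*(1/(-3016136 - 5256317))) = -565483845/(859*(1/(-8272453))) = -565483845/(859*(-1/8272453)) = -565483845/859*(-8272453) = 4677938530021785/859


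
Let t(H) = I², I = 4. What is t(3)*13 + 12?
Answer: 220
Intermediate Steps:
t(H) = 16 (t(H) = 4² = 16)
t(3)*13 + 12 = 16*13 + 12 = 208 + 12 = 220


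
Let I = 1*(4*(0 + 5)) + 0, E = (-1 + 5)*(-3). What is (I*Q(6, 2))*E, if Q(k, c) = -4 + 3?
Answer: 240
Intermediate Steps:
Q(k, c) = -1
E = -12 (E = 4*(-3) = -12)
I = 20 (I = 1*(4*5) + 0 = 1*20 + 0 = 20 + 0 = 20)
(I*Q(6, 2))*E = (20*(-1))*(-12) = -20*(-12) = 240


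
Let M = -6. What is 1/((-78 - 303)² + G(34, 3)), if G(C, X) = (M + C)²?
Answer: 1/145945 ≈ 6.8519e-6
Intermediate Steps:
G(C, X) = (-6 + C)²
1/((-78 - 303)² + G(34, 3)) = 1/((-78 - 303)² + (-6 + 34)²) = 1/((-381)² + 28²) = 1/(145161 + 784) = 1/145945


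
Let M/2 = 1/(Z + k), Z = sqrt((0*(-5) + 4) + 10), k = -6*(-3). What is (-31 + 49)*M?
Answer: 324/155 - 18*sqrt(14)/155 ≈ 1.6558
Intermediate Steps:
k = 18
Z = sqrt(14) (Z = sqrt((0 + 4) + 10) = sqrt(4 + 10) = sqrt(14) ≈ 3.7417)
M = 2/(18 + sqrt(14)) (M = 2/(sqrt(14) + 18) = 2/(18 + sqrt(14)) ≈ 0.091989)
(-31 + 49)*M = (-31 + 49)*(18/155 - sqrt(14)/155) = 18*(18/155 - sqrt(14)/155) = 324/155 - 18*sqrt(14)/155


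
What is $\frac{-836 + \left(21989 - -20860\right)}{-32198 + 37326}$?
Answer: $\frac{42013}{5128} \approx 8.1929$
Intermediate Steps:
$\frac{-836 + \left(21989 - -20860\right)}{-32198 + 37326} = \frac{-836 + \left(21989 + 20860\right)}{5128} = \left(-836 + 42849\right) \frac{1}{5128} = 42013 \cdot \frac{1}{5128} = \frac{42013}{5128}$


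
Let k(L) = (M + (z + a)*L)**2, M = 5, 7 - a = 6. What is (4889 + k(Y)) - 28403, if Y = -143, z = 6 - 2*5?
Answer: 164842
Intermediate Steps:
a = 1 (a = 7 - 1*6 = 7 - 6 = 1)
z = -4 (z = 6 - 10 = -4)
k(L) = (5 - 3*L)**2 (k(L) = (5 + (-4 + 1)*L)**2 = (5 - 3*L)**2)
(4889 + k(Y)) - 28403 = (4889 + (5 - 3*(-143))**2) - 28403 = (4889 + (5 + 429)**2) - 28403 = (4889 + 434**2) - 28403 = (4889 + 188356) - 28403 = 193245 - 28403 = 164842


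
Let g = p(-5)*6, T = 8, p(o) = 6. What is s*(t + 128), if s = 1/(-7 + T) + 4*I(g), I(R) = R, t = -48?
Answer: 11600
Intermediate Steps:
g = 36 (g = 6*6 = 36)
s = 145 (s = 1/(-7 + 8) + 4*36 = 1/1 + 144 = 1 + 144 = 145)
s*(t + 128) = 145*(-48 + 128) = 145*80 = 11600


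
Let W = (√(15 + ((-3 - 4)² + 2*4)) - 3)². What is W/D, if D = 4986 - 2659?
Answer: 81/2327 - 36*√2/2327 ≈ 0.012930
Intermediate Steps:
D = 2327
W = (-3 + 6*√2)² (W = (√(15 + ((-7)² + 8)) - 3)² = (√(15 + (49 + 8)) - 3)² = (√(15 + 57) - 3)² = (√72 - 3)² = (6*√2 - 3)² = (-3 + 6*√2)² ≈ 30.088)
W/D = (81 - 36*√2)/2327 = (81 - 36*√2)*(1/2327) = 81/2327 - 36*√2/2327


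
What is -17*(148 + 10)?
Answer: -2686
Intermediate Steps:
-17*(148 + 10) = -17*158 = -2686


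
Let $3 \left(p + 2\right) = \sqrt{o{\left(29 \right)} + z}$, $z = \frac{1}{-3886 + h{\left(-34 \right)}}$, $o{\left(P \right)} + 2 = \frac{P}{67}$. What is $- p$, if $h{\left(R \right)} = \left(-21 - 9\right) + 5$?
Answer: $2 - \frac{i \sqrt{107624360714}}{786111} \approx 2.0 - 0.41732 i$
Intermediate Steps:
$o{\left(P \right)} = -2 + \frac{P}{67}$
$h{\left(R \right)} = -25$ ($h{\left(R \right)} = -30 + 5 = -25$)
$z = - \frac{1}{3911}$ ($z = \frac{1}{-3886 - 25} = \frac{1}{-3911} = - \frac{1}{3911} \approx -0.00025569$)
$p = -2 + \frac{i \sqrt{107624360714}}{786111}$ ($p = -2 + \frac{\sqrt{\left(-2 + \frac{1}{67} \cdot 29\right) - \frac{1}{3911}}}{3} = -2 + \frac{\sqrt{\left(-2 + \frac{29}{67}\right) - \frac{1}{3911}}}{3} = -2 + \frac{\sqrt{- \frac{105}{67} - \frac{1}{3911}}}{3} = -2 + \frac{\sqrt{- \frac{410722}{262037}}}{3} = -2 + \frac{\frac{1}{262037} i \sqrt{107624360714}}{3} = -2 + \frac{i \sqrt{107624360714}}{786111} \approx -2.0 + 0.41732 i$)
$- p = - (-2 + \frac{i \sqrt{107624360714}}{786111}) = 2 - \frac{i \sqrt{107624360714}}{786111}$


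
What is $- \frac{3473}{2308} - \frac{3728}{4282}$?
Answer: $- \frac{11737805}{4941428} \approx -2.3754$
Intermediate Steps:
$- \frac{3473}{2308} - \frac{3728}{4282} = \left(-3473\right) \frac{1}{2308} - \frac{1864}{2141} = - \frac{3473}{2308} - \frac{1864}{2141} = - \frac{11737805}{4941428}$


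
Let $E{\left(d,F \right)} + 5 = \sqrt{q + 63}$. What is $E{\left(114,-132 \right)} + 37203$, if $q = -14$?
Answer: $37205$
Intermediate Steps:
$E{\left(d,F \right)} = 2$ ($E{\left(d,F \right)} = -5 + \sqrt{-14 + 63} = -5 + \sqrt{49} = -5 + 7 = 2$)
$E{\left(114,-132 \right)} + 37203 = 2 + 37203 = 37205$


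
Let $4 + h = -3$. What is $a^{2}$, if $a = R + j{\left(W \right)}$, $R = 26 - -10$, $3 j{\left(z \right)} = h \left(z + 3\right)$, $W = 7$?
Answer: $\frac{1444}{9} \approx 160.44$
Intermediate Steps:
$h = -7$ ($h = -4 - 3 = -7$)
$j{\left(z \right)} = -7 - \frac{7 z}{3}$ ($j{\left(z \right)} = \frac{\left(-7\right) \left(z + 3\right)}{3} = \frac{\left(-7\right) \left(3 + z\right)}{3} = \frac{-21 - 7 z}{3} = -7 - \frac{7 z}{3}$)
$R = 36$ ($R = 26 + 10 = 36$)
$a = \frac{38}{3}$ ($a = 36 - \frac{70}{3} = \frac{38}{3} \approx 12.667$)
$a^{2} = \left(\frac{38}{3}\right)^{2} = \frac{1444}{9}$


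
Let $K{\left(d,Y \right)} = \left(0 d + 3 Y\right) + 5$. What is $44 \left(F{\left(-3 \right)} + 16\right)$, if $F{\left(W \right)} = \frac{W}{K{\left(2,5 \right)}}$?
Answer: $\frac{3487}{5} \approx 697.4$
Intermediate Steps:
$K{\left(d,Y \right)} = 5 + 3 Y$ ($K{\left(d,Y \right)} = \left(0 + 3 Y\right) + 5 = 3 Y + 5 = 5 + 3 Y$)
$F{\left(W \right)} = \frac{W}{20}$ ($F{\left(W \right)} = \frac{W}{5 + 3 \cdot 5} = \frac{W}{5 + 15} = \frac{W}{20}$)
$44 \left(F{\left(-3 \right)} + 16\right) = 44 \left(\frac{1}{20} \left(-3\right) + 16\right) = 44 \left(- \frac{3}{20} + 16\right) = 44 \cdot \frac{317}{20} = \frac{3487}{5}$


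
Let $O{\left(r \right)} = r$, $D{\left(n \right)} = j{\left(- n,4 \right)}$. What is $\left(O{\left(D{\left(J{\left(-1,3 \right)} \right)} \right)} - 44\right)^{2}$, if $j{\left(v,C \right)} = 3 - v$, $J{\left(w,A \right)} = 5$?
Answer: $1296$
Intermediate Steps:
$D{\left(n \right)} = 3 + n$ ($D{\left(n \right)} = 3 - - n = 3 + n$)
$\left(O{\left(D{\left(J{\left(-1,3 \right)} \right)} \right)} - 44\right)^{2} = \left(\left(3 + 5\right) - 44\right)^{2} = \left(8 - 44\right)^{2} = \left(-36\right)^{2} = 1296$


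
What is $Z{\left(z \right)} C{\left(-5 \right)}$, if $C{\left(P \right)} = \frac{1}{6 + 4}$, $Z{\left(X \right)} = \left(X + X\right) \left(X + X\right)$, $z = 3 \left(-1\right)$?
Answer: $\frac{18}{5} \approx 3.6$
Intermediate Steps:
$z = -3$
$Z{\left(X \right)} = 4 X^{2}$ ($Z{\left(X \right)} = 2 X 2 X = 4 X^{2}$)
$C{\left(P \right)} = \frac{1}{10}$
$Z{\left(z \right)} C{\left(-5 \right)} = 4 \left(-3\right)^{2} \cdot \frac{1}{10} = 4 \cdot 9 \cdot \frac{1}{10} = 36 \cdot \frac{1}{10} = \frac{18}{5}$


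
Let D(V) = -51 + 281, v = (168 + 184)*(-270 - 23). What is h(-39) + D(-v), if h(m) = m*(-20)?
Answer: 1010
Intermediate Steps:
v = -103136 (v = 352*(-293) = -103136)
h(m) = -20*m
D(V) = 230
h(-39) + D(-v) = -20*(-39) + 230 = 780 + 230 = 1010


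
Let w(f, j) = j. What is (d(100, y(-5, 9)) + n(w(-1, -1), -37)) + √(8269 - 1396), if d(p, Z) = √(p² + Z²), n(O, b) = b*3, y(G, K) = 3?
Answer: -111 + √6873 + √10009 ≈ 71.948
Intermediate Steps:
n(O, b) = 3*b
d(p, Z) = √(Z² + p²)
(d(100, y(-5, 9)) + n(w(-1, -1), -37)) + √(8269 - 1396) = (√(3² + 100²) + 3*(-37)) + √(8269 - 1396) = (√(9 + 10000) - 111) + √6873 = (√10009 - 111) + √6873 = (-111 + √10009) + √6873 = -111 + √6873 + √10009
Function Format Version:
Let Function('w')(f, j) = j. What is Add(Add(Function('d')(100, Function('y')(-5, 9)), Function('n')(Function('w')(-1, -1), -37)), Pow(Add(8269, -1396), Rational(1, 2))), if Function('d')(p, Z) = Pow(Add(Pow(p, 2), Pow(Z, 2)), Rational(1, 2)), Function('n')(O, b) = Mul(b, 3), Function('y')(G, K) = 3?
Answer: Add(-111, Pow(6873, Rational(1, 2)), Pow(10009, Rational(1, 2))) ≈ 71.948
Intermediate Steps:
Function('n')(O, b) = Mul(3, b)
Function('d')(p, Z) = Pow(Add(Pow(Z, 2), Pow(p, 2)), Rational(1, 2))
Add(Add(Function('d')(100, Function('y')(-5, 9)), Function('n')(Function('w')(-1, -1), -37)), Pow(Add(8269, -1396), Rational(1, 2))) = Add(Add(Pow(Add(Pow(3, 2), Pow(100, 2)), Rational(1, 2)), Mul(3, -37)), Pow(Add(8269, -1396), Rational(1, 2))) = Add(Add(Pow(Add(9, 10000), Rational(1, 2)), -111), Pow(6873, Rational(1, 2))) = Add(Add(Pow(10009, Rational(1, 2)), -111), Pow(6873, Rational(1, 2))) = Add(Add(-111, Pow(10009, Rational(1, 2))), Pow(6873, Rational(1, 2))) = Add(-111, Pow(6873, Rational(1, 2)), Pow(10009, Rational(1, 2)))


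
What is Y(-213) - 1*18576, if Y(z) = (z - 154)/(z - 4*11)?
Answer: -4773665/257 ≈ -18575.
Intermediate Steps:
Y(z) = (-154 + z)/(-44 + z) (Y(z) = (-154 + z)/(z - 44) = (-154 + z)/(-44 + z))
Y(-213) - 1*18576 = (-154 - 213)/(-44 - 213) - 1*18576 = -367/(-257) - 18576 = -1/257*(-367) - 18576 = 367/257 - 18576 = -4773665/257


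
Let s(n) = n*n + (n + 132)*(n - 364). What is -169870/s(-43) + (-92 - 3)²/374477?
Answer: 31961316670/6436136199 ≈ 4.9659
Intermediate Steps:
s(n) = n² + (-364 + n)*(132 + n) (s(n) = n² + (132 + n)*(-364 + n) = n² + (-364 + n)*(132 + n))
-169870/s(-43) + (-92 - 3)²/374477 = -169870/(-48048 - 232*(-43) + 2*(-43)²) + (-92 - 3)²/374477 = -169870/(-48048 + 9976 + 2*1849) + (-95)²*(1/374477) = -169870/(-48048 + 9976 + 3698) + 9025*(1/374477) = -169870/(-34374) + 9025/374477 = -169870*(-1/34374) + 9025/374477 = 84935/17187 + 9025/374477 = 31961316670/6436136199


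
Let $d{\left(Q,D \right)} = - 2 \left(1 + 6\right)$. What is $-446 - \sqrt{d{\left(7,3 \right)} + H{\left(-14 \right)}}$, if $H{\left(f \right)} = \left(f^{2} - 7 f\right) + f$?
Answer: $-446 - \sqrt{266} \approx -462.31$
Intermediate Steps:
$d{\left(Q,D \right)} = -14$ ($d{\left(Q,D \right)} = \left(-2\right) 7 = -14$)
$H{\left(f \right)} = f^{2} - 6 f$
$-446 - \sqrt{d{\left(7,3 \right)} + H{\left(-14 \right)}} = -446 - \sqrt{-14 - 14 \left(-6 - 14\right)} = -446 - \sqrt{-14 - -280} = -446 - \sqrt{-14 + 280} = -446 - \sqrt{266}$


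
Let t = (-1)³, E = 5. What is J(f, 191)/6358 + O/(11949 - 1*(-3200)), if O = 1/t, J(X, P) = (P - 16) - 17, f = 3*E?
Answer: 1193592/48158671 ≈ 0.024785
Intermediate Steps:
f = 15 (f = 3*5 = 15)
J(X, P) = -33 + P (J(X, P) = (-16 + P) - 17 = -33 + P)
t = -1
O = -1 (O = 1/(-1) = -1)
J(f, 191)/6358 + O/(11949 - 1*(-3200)) = (-33 + 191)/6358 - 1/(11949 - 1*(-3200)) = 158*(1/6358) - 1/(11949 + 3200) = 79/3179 - 1/15149 = 1193592/48158671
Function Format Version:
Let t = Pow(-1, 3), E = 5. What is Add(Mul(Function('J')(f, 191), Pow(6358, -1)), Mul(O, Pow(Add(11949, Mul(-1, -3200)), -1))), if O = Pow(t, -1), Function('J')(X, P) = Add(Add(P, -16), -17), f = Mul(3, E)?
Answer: Rational(1193592, 48158671) ≈ 0.024785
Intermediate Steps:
f = 15 (f = Mul(3, 5) = 15)
Function('J')(X, P) = Add(-33, P) (Function('J')(X, P) = Add(Add(-16, P), -17) = Add(-33, P))
t = -1
O = -1 (O = Pow(-1, -1) = -1)
Add(Mul(Function('J')(f, 191), Pow(6358, -1)), Mul(O, Pow(Add(11949, Mul(-1, -3200)), -1))) = Add(Mul(Add(-33, 191), Pow(6358, -1)), Mul(-1, Pow(Add(11949, Mul(-1, -3200)), -1))) = Add(Mul(158, Rational(1, 6358)), Mul(-1, Pow(Add(11949, 3200), -1))) = Add(Rational(79, 3179), Mul(-1, Pow(15149, -1))) = Add(Rational(79, 3179), Mul(-1, Rational(1, 15149))) = Add(Rational(79, 3179), Rational(-1, 15149)) = Rational(1193592, 48158671)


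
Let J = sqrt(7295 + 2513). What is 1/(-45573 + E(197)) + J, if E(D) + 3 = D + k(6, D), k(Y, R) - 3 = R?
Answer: -1/45179 + 4*sqrt(613) ≈ 99.035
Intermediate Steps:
k(Y, R) = 3 + R
E(D) = 2*D (E(D) = -3 + (D + (3 + D)) = -3 + (3 + 2*D) = 2*D)
J = 4*sqrt(613) (J = sqrt(9808) = 4*sqrt(613) ≈ 99.035)
1/(-45573 + E(197)) + J = 1/(-45573 + 2*197) + 4*sqrt(613) = 1/(-45573 + 394) + 4*sqrt(613) = 1/(-45179) + 4*sqrt(613) = -1/45179 + 4*sqrt(613)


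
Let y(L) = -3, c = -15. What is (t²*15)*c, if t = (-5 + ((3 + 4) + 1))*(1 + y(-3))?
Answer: -8100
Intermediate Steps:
t = -6 (t = (-5 + ((3 + 4) + 1))*(1 - 3) = (-5 + (7 + 1))*(-2) = (-5 + 8)*(-2) = 3*(-2) = -6)
(t²*15)*c = ((-6)²*15)*(-15) = (36*15)*(-15) = 540*(-15) = -8100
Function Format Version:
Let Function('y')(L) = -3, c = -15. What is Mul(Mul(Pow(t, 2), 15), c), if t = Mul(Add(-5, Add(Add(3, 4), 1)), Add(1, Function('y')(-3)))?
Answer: -8100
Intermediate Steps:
t = -6 (t = Mul(Add(-5, Add(Add(3, 4), 1)), Add(1, -3)) = Mul(Add(-5, Add(7, 1)), -2) = Mul(Add(-5, 8), -2) = Mul(3, -2) = -6)
Mul(Mul(Pow(t, 2), 15), c) = Mul(Mul(Pow(-6, 2), 15), -15) = Mul(Mul(36, 15), -15) = Mul(540, -15) = -8100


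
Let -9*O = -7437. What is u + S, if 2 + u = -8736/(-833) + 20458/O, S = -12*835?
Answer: -2946102724/295001 ≈ -9986.8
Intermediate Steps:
O = 2479/3 (O = -⅑*(-7437) = 2479/3 ≈ 826.33)
S = -10020
u = 9807296/295001 (u = -2 + (-8736/(-833) + 20458/(2479/3)) = -2 + (-8736*(-1/833) + 20458*(3/2479)) = -2 + (1248/119 + 61374/2479) = -2 + 10397298/295001 = 9807296/295001 ≈ 33.245)
u + S = 9807296/295001 - 10020 = -2946102724/295001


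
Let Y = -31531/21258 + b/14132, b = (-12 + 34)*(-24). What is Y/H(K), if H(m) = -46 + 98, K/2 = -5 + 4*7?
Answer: -114205079/3905434728 ≈ -0.029243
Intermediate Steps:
K = 46 (K = 2*(-5 + 4*7) = 2*(-5 + 28) = 2*23 = 46)
H(m) = 52
b = -528 (b = 22*(-24) = -528)
Y = -114205079/75104514 (Y = -31531/21258 - 528/14132 = -31531*1/21258 - 528*1/14132 = -31531/21258 - 132/3533 = -114205079/75104514 ≈ -1.5206)
Y/H(K) = -114205079/75104514/52 = -114205079/75104514*1/52 = -114205079/3905434728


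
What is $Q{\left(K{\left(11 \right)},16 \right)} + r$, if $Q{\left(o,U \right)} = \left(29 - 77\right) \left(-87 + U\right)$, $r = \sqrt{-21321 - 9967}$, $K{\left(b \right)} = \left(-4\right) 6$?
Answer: $3408 + 2 i \sqrt{7822} \approx 3408.0 + 176.88 i$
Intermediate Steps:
$K{\left(b \right)} = -24$
$r = 2 i \sqrt{7822}$ ($r = \sqrt{-31288} = 2 i \sqrt{7822} \approx 176.88 i$)
$Q{\left(o,U \right)} = 4176 - 48 U$ ($Q{\left(o,U \right)} = - 48 \left(-87 + U\right) = 4176 - 48 U$)
$Q{\left(K{\left(11 \right)},16 \right)} + r = \left(4176 - 768\right) + 2 i \sqrt{7822} = 3408 + 2 i \sqrt{7822}$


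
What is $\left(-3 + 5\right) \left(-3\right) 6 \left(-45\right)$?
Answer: $1620$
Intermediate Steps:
$\left(-3 + 5\right) \left(-3\right) 6 \left(-45\right) = 2 \left(-3\right) 6 \left(-45\right) = \left(-6\right) 6 \left(-45\right) = \left(-36\right) \left(-45\right) = 1620$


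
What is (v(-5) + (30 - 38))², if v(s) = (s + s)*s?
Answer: 1764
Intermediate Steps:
v(s) = 2*s² (v(s) = (2*s)*s = 2*s²)
(v(-5) + (30 - 38))² = (2*(-5)² + (30 - 38))² = (2*25 - 8)² = (50 - 8)² = 42² = 1764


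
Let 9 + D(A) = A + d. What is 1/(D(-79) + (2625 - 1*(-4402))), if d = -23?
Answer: 1/6916 ≈ 0.00014459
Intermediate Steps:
D(A) = -32 + A (D(A) = -9 + (A - 23) = -9 + (-23 + A) = -32 + A)
1/(D(-79) + (2625 - 1*(-4402))) = 1/((-32 - 79) + (2625 - 1*(-4402))) = 1/(-111 + (2625 + 4402)) = 1/(-111 + 7027) = 1/6916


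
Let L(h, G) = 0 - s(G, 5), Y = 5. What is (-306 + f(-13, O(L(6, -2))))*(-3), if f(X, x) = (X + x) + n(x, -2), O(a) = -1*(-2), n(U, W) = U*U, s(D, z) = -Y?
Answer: 939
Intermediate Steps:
s(D, z) = -5 (s(D, z) = -1*5 = -5)
L(h, G) = 5 (L(h, G) = 0 - 1*(-5) = 0 + 5 = 5)
n(U, W) = U²
O(a) = 2
f(X, x) = X + x + x² (f(X, x) = (X + x) + x² = X + x + x²)
(-306 + f(-13, O(L(6, -2))))*(-3) = (-306 + (-13 + 2 + 2²))*(-3) = (-306 + (-13 + 2 + 4))*(-3) = (-306 - 7)*(-3) = -313*(-3) = 939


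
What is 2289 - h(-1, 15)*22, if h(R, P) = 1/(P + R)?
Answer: 16012/7 ≈ 2287.4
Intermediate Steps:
2289 - h(-1, 15)*22 = 2289 - 22/(15 - 1) = 2289 - 22/14 = 2289 - 1*11/7 = 2289 - 11/7 = 16012/7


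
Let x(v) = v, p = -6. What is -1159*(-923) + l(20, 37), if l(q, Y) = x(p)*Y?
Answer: 1069535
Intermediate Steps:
l(q, Y) = -6*Y
-1159*(-923) + l(20, 37) = -1159*(-923) - 6*37 = 1069757 - 222 = 1069535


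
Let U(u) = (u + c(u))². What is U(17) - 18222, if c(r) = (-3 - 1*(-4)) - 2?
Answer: -17966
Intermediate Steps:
c(r) = -1 (c(r) = (-3 + 4) - 2 = 1 - 2 = -1)
U(u) = (-1 + u)² (U(u) = (u - 1)² = (-1 + u)²)
U(17) - 18222 = (-1 + 17)² - 18222 = 16² - 18222 = 256 - 18222 = -17966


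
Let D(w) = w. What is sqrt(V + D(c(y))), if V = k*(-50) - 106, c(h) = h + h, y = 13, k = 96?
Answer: 4*I*sqrt(305) ≈ 69.857*I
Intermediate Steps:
c(h) = 2*h
V = -4906 (V = 96*(-50) - 106 = -4800 - 106 = -4906)
sqrt(V + D(c(y))) = sqrt(-4906 + 2*13) = sqrt(-4906 + 26) = sqrt(-4880) = 4*I*sqrt(305)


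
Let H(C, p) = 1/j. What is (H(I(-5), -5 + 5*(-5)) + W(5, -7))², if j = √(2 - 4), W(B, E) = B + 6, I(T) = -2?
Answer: (22 - I*√2)²/4 ≈ 120.5 - 15.556*I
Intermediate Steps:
W(B, E) = 6 + B
j = I*√2 (j = √(-2) = I*√2 ≈ 1.4142*I)
H(C, p) = -I*√2/2 (H(C, p) = 1/(I*√2) = -I*√2/2)
(H(I(-5), -5 + 5*(-5)) + W(5, -7))² = (-I*√2/2 + (6 + 5))² = (-I*√2/2 + 11)² = (11 - I*√2/2)²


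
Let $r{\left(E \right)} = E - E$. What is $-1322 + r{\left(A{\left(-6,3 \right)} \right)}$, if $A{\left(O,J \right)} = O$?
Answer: $-1322$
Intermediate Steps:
$r{\left(E \right)} = 0$
$-1322 + r{\left(A{\left(-6,3 \right)} \right)} = -1322 + 0 = -1322$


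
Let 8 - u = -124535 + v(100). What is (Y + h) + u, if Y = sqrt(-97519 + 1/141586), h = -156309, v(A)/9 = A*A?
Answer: -121766 + 3*I*sqrt(217213770697882)/141586 ≈ -1.2177e+5 + 312.28*I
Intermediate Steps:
v(A) = 9*A**2 (v(A) = 9*(A*A) = 9*A**2)
Y = 3*I*sqrt(217213770697882)/141586 (Y = sqrt(-97519 + 1/141586) = sqrt(-13807325133/141586) = 3*I*sqrt(217213770697882)/141586 ≈ 312.28*I)
u = 34543 (u = 8 - (-124535 + 9*100**2) = 8 - (-124535 + 9*10000) = 8 - (-124535 + 90000) = 8 - 1*(-34535) = 8 + 34535 = 34543)
(Y + h) + u = (3*I*sqrt(217213770697882)/141586 - 156309) + 34543 = (-156309 + 3*I*sqrt(217213770697882)/141586) + 34543 = -121766 + 3*I*sqrt(217213770697882)/141586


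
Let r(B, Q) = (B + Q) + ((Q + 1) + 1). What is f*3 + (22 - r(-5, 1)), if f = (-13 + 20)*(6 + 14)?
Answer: 443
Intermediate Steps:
f = 140 (f = 7*20 = 140)
r(B, Q) = 2 + B + 2*Q (r(B, Q) = (B + Q) + ((1 + Q) + 1) = (B + Q) + (2 + Q) = 2 + B + 2*Q)
f*3 + (22 - r(-5, 1)) = 140*3 + (22 - (2 - 5 + 2*1)) = 420 + (22 - (2 - 5 + 2)) = 420 + (22 - 1*(-1)) = 420 + (22 + 1) = 420 + 23 = 443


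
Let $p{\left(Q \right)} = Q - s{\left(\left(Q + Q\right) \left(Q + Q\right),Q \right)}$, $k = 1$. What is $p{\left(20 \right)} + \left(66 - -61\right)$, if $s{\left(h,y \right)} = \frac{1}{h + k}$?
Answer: $\frac{235346}{1601} \approx 147.0$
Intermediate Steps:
$s{\left(h,y \right)} = \frac{1}{1 + h}$ ($s{\left(h,y \right)} = \frac{1}{h + 1} = \frac{1}{1 + h}$)
$p{\left(Q \right)} = Q - \frac{1}{1 + 4 Q^{2}}$ ($p{\left(Q \right)} = Q - \frac{1}{1 + \left(Q + Q\right) \left(Q + Q\right)} = Q - \frac{1}{1 + 2 Q 2 Q} = Q - \frac{1}{1 + 4 Q^{2}}$)
$p{\left(20 \right)} + \left(66 - -61\right) = \frac{-1 + 20 + 4 \cdot 20^{3}}{1 + 4 \cdot 20^{2}} + \left(66 - -61\right) = \frac{-1 + 20 + 4 \cdot 8000}{1 + 4 \cdot 400} + \left(66 + 61\right) = \frac{-1 + 20 + 32000}{1 + 1600} + 127 = \frac{1}{1601} \cdot 32019 + 127 = \frac{32019}{1601} + 127 = \frac{235346}{1601}$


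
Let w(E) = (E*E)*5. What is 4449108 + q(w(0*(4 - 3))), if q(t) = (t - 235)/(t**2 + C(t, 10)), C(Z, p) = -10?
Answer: 8898263/2 ≈ 4.4491e+6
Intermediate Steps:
w(E) = 5*E**2 (w(E) = E**2*5 = 5*E**2)
q(t) = (-235 + t)/(-10 + t**2) (q(t) = (t - 235)/(t**2 - 10) = (-235 + t)/(-10 + t**2))
4449108 + q(w(0*(4 - 3))) = 4449108 + (-235 + 5*(0*(4 - 3))**2)/(-10 + (5*(0*(4 - 3))**2)**2) = 4449108 + (-235 + 5*(0*1)**2)/(-10 + (5*(0*1)**2)**2) = 4449108 + (-235 + 5*0**2)/(-10 + (5*0**2)**2) = 4449108 + (-235 + 5*0)/(-10 + (5*0)**2) = 4449108 + (-235 + 0)/(-10 + 0**2) = 4449108 - 235/(-10 + 0) = 4449108 - 235/(-10) = 4449108 - 1/10*(-235) = 4449108 + 47/2 = 8898263/2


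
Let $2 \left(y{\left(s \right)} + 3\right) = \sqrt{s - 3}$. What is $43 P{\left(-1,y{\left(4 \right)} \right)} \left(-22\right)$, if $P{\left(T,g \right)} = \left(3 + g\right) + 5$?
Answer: $-5203$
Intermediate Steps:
$y{\left(s \right)} = -3 + \frac{\sqrt{-3 + s}}{2}$ ($y{\left(s \right)} = -3 + \frac{\sqrt{s - 3}}{2} = -3 + \frac{\sqrt{-3 + s}}{2}$)
$P{\left(T,g \right)} = 8 + g$
$43 P{\left(-1,y{\left(4 \right)} \right)} \left(-22\right) = 43 \left(8 - \left(3 - \frac{\sqrt{-3 + 4}}{2}\right)\right) \left(-22\right) = 43 \left(8 - \left(3 - \frac{\sqrt{1}}{2}\right)\right) \left(-22\right) = 43 \left(8 + \left(-3 + \frac{1}{2} \cdot 1\right)\right) \left(-22\right) = 43 \left(8 + \left(-3 + \frac{1}{2}\right)\right) \left(-22\right) = 43 \left(8 - \frac{5}{2}\right) \left(-22\right) = 43 \cdot \frac{11}{2} \left(-22\right) = \frac{473}{2} \left(-22\right) = -5203$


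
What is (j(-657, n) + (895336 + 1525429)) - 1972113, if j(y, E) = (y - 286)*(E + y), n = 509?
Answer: 588216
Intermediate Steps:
j(y, E) = (-286 + y)*(E + y)
(j(-657, n) + (895336 + 1525429)) - 1972113 = (((-657)² - 286*509 - 286*(-657) + 509*(-657)) + (895336 + 1525429)) - 1972113 = ((431649 - 145574 + 187902 - 334413) + 2420765) - 1972113 = (139564 + 2420765) - 1972113 = 2560329 - 1972113 = 588216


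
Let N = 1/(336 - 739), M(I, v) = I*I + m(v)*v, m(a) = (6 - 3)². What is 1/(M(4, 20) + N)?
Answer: 403/78987 ≈ 0.0051021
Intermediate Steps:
m(a) = 9 (m(a) = 3² = 9)
M(I, v) = I² + 9*v (M(I, v) = I*I + 9*v = I² + 9*v)
N = -1/403 (N = 1/(-403) = -1/403 ≈ -0.0024814)
1/(M(4, 20) + N) = 1/((4² + 9*20) - 1/403) = 1/((16 + 180) - 1/403) = 1/(196 - 1/403) = 1/(78987/403) = 403/78987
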